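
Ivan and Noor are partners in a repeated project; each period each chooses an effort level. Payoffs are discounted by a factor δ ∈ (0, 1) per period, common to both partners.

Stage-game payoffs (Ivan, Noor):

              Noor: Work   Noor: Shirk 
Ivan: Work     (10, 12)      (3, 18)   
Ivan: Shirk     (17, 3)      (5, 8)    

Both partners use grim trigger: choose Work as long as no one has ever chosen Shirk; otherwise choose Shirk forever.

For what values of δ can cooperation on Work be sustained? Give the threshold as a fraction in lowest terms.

3/5

For Ivan: deviation gain 17−10 = 7, per-period punishment loss 10−5 = 5. IC gives δ ≥ 7/12.
For Noor: gain 6, loss 4 per period, so δ ≥ 6/10 = 3/5.
The tighter constraint is Noor's, so cooperation needs δ ≥ 3/5.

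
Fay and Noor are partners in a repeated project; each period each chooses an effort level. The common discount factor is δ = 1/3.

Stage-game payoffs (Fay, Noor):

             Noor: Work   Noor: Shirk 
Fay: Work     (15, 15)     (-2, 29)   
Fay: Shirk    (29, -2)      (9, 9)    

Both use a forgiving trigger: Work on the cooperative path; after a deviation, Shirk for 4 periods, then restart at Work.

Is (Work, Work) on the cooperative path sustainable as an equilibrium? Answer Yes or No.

No

A one-shot deviation gives 29 now, then 9 for 4 periods, then back to 15.
Gain from deviating: (29−15) today; loss: (15−9) in each of the next 4 periods.
No-deviation condition: (15−9)(δ+…+δ^4) ≥ 29−15, i.e. δ+…+δ^4 ≥ 7/3.
At δ = 1/3: δ+…+δ^4 = 0.4938 < 2.3333.
So cooperation is not sustainable.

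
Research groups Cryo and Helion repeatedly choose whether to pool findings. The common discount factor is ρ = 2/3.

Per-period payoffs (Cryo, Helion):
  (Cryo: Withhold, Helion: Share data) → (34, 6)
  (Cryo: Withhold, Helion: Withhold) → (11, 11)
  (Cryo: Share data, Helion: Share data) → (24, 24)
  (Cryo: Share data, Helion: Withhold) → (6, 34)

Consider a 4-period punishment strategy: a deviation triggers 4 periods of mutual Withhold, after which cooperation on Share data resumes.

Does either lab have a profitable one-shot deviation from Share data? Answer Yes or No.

No

A one-shot deviation gives 34 now, then 11 for 4 periods, then back to 24.
Gain from deviating: (34−24) today; loss: (24−11) in each of the next 4 periods.
No-deviation condition: (24−11)(ρ+…+ρ^4) ≥ 34−24, i.e. ρ+…+ρ^4 ≥ 10/13.
At ρ = 2/3: ρ+…+ρ^4 = 1.6049 ≥ 0.7692.
So cooperation is sustainable.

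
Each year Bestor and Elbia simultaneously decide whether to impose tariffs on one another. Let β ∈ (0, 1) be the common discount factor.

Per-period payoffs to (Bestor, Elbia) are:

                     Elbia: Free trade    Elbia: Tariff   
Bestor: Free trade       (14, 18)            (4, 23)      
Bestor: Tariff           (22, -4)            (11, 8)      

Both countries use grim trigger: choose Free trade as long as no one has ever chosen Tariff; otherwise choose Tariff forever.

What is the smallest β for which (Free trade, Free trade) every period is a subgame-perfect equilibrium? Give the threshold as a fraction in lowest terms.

For Bestor: deviation gain 22−14 = 8, per-period punishment loss 14−11 = 3. IC gives β ≥ 8/11.
For Elbia: gain 5, loss 10 per period, so β ≥ 5/15 = 1/3.
The tighter constraint is Bestor's, so cooperation needs β ≥ 8/11.

8/11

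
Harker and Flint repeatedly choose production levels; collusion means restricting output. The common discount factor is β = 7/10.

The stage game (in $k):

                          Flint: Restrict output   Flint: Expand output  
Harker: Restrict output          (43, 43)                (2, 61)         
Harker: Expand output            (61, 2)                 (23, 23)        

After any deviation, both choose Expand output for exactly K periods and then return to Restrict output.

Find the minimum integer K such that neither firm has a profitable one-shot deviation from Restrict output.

2

No profitable deviation requires (43−23)(β+…+β^K) ≥ 61−43, i.e. β+…+β^K ≥ 9/10 ≈ 0.9000.
With β = 7/10, the partial sums are K=1: 0.7000, K=2: 1.1900.
K = 2 is the first length at which the sum reaches 0.9000.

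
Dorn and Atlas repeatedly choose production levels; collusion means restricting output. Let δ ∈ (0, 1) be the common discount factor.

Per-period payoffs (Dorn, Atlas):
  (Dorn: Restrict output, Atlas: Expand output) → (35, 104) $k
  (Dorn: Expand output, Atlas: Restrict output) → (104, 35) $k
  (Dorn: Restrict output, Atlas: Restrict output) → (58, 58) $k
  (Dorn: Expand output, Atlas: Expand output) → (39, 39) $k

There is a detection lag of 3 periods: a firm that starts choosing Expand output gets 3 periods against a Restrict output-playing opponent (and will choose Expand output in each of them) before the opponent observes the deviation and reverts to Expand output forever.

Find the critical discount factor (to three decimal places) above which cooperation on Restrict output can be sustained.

0.891

Deviating for the 3 undetected periods gains 104−58 = 46 per period over cooperation, then loses 58−39 = 19 per period forever once punishment starts.
Gain: 46(1 + δ + … + δ^2); loss: 19·δ^3/(1−δ).
No profitable deviation ⇔ 46(1−δ^3) ≤ 19·δ^3, i.e. δ^3 ≥ 46/(46+19) = 46/65.
Hence δ ≥ (46/65)^(1/3) ≈ 0.891.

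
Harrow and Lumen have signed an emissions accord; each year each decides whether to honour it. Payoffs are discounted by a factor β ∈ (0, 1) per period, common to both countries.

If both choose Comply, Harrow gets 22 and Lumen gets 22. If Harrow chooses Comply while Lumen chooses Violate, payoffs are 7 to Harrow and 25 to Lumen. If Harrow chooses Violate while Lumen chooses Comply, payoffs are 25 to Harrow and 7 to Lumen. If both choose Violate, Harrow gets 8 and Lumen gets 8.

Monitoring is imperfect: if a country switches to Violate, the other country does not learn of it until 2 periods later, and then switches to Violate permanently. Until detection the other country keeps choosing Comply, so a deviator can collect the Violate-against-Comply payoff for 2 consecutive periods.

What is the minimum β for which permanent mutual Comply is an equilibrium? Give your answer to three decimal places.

A deviator earns 25 for 2 periods, then 8 forever; cooperating earns 22 forever. Multiplying the IC by (1−β):
22 ≥ 25(1−β^2) + 8β^2, so 17·β^2 ≥ 3 and β^2 ≥ 3/17.
β ≥ (3/17)^(1/2) ≈ 0.420.

0.420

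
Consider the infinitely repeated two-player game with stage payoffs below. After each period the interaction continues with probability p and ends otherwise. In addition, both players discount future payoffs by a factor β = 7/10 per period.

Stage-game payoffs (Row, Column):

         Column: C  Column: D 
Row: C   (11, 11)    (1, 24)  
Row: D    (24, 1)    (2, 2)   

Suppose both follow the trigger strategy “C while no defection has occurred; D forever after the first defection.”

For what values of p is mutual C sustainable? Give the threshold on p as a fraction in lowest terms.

65/77

With continuation probability p and discount β, the effective per-period discount factor is βp.
Grim-trigger IC: βp ≥ (24−11)/(24−2) = 13/22.
So p ≥ (13/22)/(7/10) = 65/77.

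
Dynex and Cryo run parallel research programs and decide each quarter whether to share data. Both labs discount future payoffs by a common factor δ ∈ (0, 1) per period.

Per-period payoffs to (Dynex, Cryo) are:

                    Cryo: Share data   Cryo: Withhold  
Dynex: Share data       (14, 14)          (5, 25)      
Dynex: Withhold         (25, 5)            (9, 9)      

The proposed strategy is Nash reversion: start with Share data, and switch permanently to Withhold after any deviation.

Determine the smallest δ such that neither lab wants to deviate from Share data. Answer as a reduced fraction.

11/16

One-period gain from deviating is 25 − 14 = 11. The loss is 14 − 9 = 5 in every subsequent period, with present value 5·δ/(1−δ).
Deviation is unprofitable when 5·δ/(1−δ) ≥ 11, i.e. δ/(1−δ) ≥ 11/5.
Equivalently δ ≥ 11/(11+5) = 11/16.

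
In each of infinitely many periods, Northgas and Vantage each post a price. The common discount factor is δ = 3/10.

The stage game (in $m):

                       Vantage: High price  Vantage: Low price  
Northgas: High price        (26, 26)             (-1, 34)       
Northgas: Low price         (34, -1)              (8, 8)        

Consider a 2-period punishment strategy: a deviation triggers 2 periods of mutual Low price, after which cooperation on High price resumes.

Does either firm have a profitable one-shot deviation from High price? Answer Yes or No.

IC: δ+…+δ^2 ≥ (34−26)/(26−8) = 4/9.
At δ = 3/10: partial sum = 0.3900 < 0.4444. Cooperation not sustainable.

Yes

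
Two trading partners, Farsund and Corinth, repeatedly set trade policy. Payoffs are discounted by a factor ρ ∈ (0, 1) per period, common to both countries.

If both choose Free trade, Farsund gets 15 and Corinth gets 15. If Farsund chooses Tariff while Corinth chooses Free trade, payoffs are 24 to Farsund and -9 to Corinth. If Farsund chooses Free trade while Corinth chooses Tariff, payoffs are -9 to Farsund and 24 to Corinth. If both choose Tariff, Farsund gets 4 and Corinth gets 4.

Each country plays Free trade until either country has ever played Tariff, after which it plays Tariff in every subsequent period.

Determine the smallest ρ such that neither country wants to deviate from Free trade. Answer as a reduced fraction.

15/(1−ρ) ≥ 24 + 4ρ/(1−ρ)
15 ≥ 24 − 20ρ
ρ ≥ 9/20.

9/20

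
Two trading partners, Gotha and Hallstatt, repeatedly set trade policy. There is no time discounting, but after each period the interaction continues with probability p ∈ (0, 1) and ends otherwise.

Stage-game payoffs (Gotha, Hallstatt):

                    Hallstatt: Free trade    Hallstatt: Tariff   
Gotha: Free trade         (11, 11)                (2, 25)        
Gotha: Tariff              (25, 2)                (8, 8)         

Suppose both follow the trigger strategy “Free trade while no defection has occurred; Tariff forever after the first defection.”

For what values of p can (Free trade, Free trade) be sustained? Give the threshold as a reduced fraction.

With no time discounting, the continuation probability p plays the role of the discount factor.
Grim-trigger IC: 11/(1−p) ≥ 25 + 8p/(1−p) ⇒ p ≥ (25−11)/(25−8) = 14/17.

14/17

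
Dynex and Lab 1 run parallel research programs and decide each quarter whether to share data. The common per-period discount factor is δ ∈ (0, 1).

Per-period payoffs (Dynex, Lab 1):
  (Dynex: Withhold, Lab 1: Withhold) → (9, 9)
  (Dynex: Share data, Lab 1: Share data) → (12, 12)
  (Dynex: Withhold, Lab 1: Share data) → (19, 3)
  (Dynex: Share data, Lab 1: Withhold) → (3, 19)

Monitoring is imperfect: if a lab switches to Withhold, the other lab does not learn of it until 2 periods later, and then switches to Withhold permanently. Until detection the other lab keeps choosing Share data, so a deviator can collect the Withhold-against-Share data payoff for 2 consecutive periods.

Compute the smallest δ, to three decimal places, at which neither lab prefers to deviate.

A deviator earns 19 for 2 periods, then 9 forever; cooperating earns 12 forever. Multiplying the IC by (1−δ):
12 ≥ 19(1−δ^2) + 9δ^2, so 10·δ^2 ≥ 7 and δ^2 ≥ 7/10.
δ ≥ (7/10)^(1/2) ≈ 0.837.

0.837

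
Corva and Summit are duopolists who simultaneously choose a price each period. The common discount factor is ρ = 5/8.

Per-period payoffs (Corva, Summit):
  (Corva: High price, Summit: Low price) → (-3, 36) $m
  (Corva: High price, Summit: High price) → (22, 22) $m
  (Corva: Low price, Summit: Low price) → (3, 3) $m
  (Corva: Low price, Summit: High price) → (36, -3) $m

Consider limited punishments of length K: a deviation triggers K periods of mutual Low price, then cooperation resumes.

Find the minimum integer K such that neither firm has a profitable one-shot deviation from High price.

2

IC: ρ(1−ρ^K)/(1−ρ) ≥ (36−22)/(22−3) = 14/19.
With ρ = 5/8: need 1 − ρ^K ≥ 14/19·(1−5/8)/(5/8), i.e. ρ^K ≤ 0.5579.
Since (5/8)^1 = 0.6250 and (5/8)^2 = 0.3906, the smallest such K is 2.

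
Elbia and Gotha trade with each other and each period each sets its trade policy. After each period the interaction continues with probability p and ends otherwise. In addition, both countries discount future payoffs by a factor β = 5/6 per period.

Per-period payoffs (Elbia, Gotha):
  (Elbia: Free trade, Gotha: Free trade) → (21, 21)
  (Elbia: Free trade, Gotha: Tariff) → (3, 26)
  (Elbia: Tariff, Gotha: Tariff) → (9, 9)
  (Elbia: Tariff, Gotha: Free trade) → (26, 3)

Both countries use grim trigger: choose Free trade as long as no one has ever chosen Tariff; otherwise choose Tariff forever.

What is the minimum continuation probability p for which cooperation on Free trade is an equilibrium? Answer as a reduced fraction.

6/17

Expected continuation weight on next period's payoff is β·p = 5/6·p, which plays the role of the discount factor.
Cooperation requires 5/6·p ≥ (26−21)/(26−9) = 5/17, hence p ≥ 6/17.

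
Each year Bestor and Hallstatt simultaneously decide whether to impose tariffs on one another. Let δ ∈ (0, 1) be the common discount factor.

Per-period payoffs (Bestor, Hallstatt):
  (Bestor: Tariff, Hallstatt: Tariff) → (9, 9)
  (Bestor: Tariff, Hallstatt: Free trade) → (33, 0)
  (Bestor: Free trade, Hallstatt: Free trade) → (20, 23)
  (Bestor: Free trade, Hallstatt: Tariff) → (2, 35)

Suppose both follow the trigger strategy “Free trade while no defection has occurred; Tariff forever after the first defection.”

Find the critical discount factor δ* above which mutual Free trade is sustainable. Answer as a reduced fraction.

13/24

Bestor: cooperation gives 20 each period; deviation gives 33 once then 9 forever.
  20/(1−δ) ≥ 33 + 9δ/(1−δ) ⇒ δ ≥ 13/24.
Hallstatt: cooperation gives 23 each period; deviation gives 35 once then 9 forever.
  δ ≥ 12/26 = 6/13.
Both must hold, so the binding constraint is Bestor's: δ ≥ 13/24.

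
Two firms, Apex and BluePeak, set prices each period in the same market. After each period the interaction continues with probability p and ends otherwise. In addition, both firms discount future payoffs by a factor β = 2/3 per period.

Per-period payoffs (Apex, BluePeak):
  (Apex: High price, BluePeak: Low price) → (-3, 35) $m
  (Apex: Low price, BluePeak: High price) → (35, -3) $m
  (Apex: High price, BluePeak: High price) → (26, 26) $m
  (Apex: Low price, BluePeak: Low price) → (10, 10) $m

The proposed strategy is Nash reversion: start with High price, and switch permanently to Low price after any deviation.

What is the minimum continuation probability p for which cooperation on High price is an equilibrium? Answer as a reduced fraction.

27/50

With continuation probability p and discount β, the effective per-period discount factor is βp.
Grim-trigger IC: βp ≥ (35−26)/(35−10) = 9/25.
So p ≥ (9/25)/(2/3) = 27/50.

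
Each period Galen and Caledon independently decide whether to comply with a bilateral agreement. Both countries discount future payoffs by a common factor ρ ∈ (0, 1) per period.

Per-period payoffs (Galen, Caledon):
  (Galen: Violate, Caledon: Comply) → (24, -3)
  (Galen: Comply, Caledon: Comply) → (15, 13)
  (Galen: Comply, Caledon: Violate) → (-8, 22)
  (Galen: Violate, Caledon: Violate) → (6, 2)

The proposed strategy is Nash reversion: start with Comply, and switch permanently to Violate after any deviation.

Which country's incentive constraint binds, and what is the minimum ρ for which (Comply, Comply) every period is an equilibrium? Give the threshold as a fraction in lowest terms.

Galen; ρ ≥ 1/2

Galen's threshold: (24−15)/(24−6) = 1/2.
Caledon's threshold: (22−13)/(22−2) = 9/20.
1/2 > 9/20, so Galen binds and ρ* = 1/2.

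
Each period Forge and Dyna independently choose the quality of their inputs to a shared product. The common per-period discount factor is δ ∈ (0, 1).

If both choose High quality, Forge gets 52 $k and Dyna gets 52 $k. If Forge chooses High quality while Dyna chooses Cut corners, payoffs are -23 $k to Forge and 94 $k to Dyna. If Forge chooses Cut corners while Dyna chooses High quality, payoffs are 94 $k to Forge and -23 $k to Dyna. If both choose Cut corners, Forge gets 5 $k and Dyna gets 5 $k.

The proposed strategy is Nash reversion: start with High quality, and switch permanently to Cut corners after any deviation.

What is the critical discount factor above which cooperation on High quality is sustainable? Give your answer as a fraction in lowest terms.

42/89

One-period gain from deviating is 94 − 52 = 42. The loss is 52 − 5 = 47 in every subsequent period, with present value 47·δ/(1−δ).
Deviation is unprofitable when 47·δ/(1−δ) ≥ 42, i.e. δ/(1−δ) ≥ 42/47.
Equivalently δ ≥ 42/(42+47) = 42/89.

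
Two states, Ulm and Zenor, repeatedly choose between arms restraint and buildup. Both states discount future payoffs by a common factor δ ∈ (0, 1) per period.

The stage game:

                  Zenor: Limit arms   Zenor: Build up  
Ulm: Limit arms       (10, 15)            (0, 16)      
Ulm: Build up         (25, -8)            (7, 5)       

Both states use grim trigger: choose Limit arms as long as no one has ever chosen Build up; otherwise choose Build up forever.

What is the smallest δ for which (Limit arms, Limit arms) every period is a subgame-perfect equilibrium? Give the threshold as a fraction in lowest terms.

5/6

Ulm: cooperation gives 10 each period; deviation gives 25 once then 7 forever.
  10/(1−δ) ≥ 25 + 7δ/(1−δ) ⇒ δ ≥ 15/18 = 5/6.
Zenor: cooperation gives 15 each period; deviation gives 16 once then 5 forever.
  δ ≥ 1/11.
Both must hold, so the binding constraint is Ulm's: δ ≥ 5/6.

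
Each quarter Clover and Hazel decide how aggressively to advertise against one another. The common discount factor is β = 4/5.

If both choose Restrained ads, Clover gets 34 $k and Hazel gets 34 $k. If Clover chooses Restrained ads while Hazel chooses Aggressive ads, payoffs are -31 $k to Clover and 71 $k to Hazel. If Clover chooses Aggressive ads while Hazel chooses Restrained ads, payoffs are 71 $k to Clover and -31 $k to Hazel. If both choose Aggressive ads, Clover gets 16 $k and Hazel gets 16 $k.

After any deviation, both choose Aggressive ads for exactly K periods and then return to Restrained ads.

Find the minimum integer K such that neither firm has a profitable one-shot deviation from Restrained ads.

4

No profitable deviation requires (34−16)(β+…+β^K) ≥ 71−34, i.e. β+…+β^K ≥ 37/18 ≈ 2.0556.
With β = 4/5, the partial sums are K=1: 0.8000, K=2: 1.4400, K=3: 1.9520, K=4: 2.3616.
K = 4 is the first length at which the sum reaches 2.0556.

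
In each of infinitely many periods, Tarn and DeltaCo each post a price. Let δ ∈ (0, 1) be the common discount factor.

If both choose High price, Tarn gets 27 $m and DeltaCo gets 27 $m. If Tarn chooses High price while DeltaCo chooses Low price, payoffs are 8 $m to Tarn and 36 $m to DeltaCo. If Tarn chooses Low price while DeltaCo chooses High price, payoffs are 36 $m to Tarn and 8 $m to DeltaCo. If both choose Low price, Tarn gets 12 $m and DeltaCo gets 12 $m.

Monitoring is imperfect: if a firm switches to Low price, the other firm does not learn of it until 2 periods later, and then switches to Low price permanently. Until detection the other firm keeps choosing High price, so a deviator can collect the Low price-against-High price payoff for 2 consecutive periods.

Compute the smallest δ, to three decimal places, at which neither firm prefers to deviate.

0.612

A deviator earns 36 for 2 periods, then 12 forever; cooperating earns 27 forever. Multiplying the IC by (1−δ):
27 ≥ 36(1−δ^2) + 12δ^2, so 24·δ^2 ≥ 9 and δ^2 ≥ 3/8.
δ ≥ (3/8)^(1/2) ≈ 0.612.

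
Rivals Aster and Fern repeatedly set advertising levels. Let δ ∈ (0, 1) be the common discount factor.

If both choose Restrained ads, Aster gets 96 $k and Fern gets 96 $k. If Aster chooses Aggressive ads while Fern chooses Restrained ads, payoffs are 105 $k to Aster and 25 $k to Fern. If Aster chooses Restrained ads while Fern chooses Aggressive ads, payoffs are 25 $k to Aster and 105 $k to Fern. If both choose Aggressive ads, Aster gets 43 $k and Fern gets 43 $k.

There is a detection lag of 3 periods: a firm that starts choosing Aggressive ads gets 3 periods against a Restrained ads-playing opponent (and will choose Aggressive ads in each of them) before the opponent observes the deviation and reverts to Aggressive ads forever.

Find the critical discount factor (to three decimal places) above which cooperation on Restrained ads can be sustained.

0.526

Deviating for the 3 undetected periods gains 105−96 = 9 per period over cooperation, then loses 96−43 = 53 per period forever once punishment starts.
Gain: 9(1 + δ + … + δ^2); loss: 53·δ^3/(1−δ).
No profitable deviation ⇔ 9(1−δ^3) ≤ 53·δ^3, i.e. δ^3 ≥ 9/(9+53) = 9/62.
Hence δ ≥ (9/62)^(1/3) ≈ 0.526.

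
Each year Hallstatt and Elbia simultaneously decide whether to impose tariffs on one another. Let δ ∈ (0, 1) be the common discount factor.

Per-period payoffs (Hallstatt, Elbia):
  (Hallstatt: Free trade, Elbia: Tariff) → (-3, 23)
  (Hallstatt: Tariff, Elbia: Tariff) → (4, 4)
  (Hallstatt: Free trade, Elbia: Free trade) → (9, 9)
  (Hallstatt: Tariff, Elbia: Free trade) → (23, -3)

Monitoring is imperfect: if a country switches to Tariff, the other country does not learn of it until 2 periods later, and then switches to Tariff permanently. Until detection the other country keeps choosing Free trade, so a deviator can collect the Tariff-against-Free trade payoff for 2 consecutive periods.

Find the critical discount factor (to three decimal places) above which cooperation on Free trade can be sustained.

The best deviation is to choose Tariff for all 2 undetected periods, earning 23 each, then 4 forever once detected.
Deviation value: 23(1−δ^2)/(1−δ) + 4δ^2/(1−δ); cooperation value: 9/(1−δ).
IC: 9 ≥ 23(1−δ^2) + 4δ^2 = 23 − 19δ^2.
So δ^2 ≥ 14/19, giving δ ≥ (14/19)^(1/2) ≈ 0.858.

0.858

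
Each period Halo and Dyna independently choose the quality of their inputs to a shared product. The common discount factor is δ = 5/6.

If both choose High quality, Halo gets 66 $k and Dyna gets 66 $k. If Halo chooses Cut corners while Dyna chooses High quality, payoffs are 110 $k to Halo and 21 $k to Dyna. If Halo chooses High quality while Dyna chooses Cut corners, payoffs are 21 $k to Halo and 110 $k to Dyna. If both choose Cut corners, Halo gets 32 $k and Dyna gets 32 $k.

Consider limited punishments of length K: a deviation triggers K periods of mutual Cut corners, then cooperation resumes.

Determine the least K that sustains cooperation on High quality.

Need Σ_{k=1}^{K} δ^k ≥ (110−66)/(66−32) = 1.2941 at δ = 5/6.
At K = 1 the sum is 0.8333 < 1.2941; at K = 2 it is 1.5278 ≥ 1.2941.
So the minimum punishment length is K = 2.

2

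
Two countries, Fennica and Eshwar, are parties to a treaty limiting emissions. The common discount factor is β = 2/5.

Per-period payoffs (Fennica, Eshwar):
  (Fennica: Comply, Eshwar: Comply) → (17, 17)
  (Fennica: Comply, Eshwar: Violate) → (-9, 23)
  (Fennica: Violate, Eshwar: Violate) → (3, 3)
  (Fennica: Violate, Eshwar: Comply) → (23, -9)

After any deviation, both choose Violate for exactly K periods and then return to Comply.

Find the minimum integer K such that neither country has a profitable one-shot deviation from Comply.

Need Σ_{k=1}^{K} β^k ≥ (23−17)/(17−3) = 0.4286 at β = 2/5.
At K = 1 the sum is 0.4000 < 0.4286; at K = 2 it is 0.5600 ≥ 0.4286.
So the minimum punishment length is K = 2.

2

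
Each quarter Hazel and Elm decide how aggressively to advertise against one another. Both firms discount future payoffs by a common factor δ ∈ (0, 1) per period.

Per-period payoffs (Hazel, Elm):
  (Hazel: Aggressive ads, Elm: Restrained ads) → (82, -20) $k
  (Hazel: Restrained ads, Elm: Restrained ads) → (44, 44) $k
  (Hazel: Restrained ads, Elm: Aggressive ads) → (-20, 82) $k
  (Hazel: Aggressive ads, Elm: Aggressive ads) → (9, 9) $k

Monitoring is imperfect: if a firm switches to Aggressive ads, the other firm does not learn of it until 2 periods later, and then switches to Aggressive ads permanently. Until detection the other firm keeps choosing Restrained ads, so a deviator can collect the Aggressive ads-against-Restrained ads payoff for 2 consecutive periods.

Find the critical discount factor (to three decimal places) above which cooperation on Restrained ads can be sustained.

The best deviation is to choose Aggressive ads for all 2 undetected periods, earning 82 each, then 9 forever once detected.
Deviation value: 82(1−δ^2)/(1−δ) + 9δ^2/(1−δ); cooperation value: 44/(1−δ).
IC: 44 ≥ 82(1−δ^2) + 9δ^2 = 82 − 73δ^2.
So δ^2 ≥ 38/73, giving δ ≥ (38/73)^(1/2) ≈ 0.721.

0.721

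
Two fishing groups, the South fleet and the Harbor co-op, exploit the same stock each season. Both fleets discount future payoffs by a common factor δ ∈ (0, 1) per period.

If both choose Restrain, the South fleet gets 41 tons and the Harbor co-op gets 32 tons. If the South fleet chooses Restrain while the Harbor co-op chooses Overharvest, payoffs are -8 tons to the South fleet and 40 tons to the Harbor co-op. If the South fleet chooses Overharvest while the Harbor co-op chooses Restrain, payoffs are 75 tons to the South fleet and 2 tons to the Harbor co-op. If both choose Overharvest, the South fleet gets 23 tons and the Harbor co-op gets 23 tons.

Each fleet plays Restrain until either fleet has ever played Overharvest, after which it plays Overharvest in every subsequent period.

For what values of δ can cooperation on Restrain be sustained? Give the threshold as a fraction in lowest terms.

17/26

For the South fleet: deviation gain 75−41 = 34, per-period punishment loss 41−23 = 18. IC gives δ ≥ 34/52 = 17/26.
For the Harbor co-op: gain 8, loss 9 per period, so δ ≥ 8/17.
The tighter constraint is the South fleet's, so cooperation needs δ ≥ 17/26.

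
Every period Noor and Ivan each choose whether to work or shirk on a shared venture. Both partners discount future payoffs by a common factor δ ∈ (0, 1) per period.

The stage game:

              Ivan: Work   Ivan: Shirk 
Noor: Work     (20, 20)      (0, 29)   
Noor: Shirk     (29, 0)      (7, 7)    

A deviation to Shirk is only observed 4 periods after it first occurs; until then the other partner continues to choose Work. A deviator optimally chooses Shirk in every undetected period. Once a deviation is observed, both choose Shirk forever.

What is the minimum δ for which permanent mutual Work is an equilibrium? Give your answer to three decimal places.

A deviator earns 29 for 4 periods, then 7 forever; cooperating earns 20 forever. Multiplying the IC by (1−δ):
20 ≥ 29(1−δ^4) + 7δ^4, so 22·δ^4 ≥ 9 and δ^4 ≥ 9/22.
δ ≥ (9/22)^(1/4) ≈ 0.800.

0.800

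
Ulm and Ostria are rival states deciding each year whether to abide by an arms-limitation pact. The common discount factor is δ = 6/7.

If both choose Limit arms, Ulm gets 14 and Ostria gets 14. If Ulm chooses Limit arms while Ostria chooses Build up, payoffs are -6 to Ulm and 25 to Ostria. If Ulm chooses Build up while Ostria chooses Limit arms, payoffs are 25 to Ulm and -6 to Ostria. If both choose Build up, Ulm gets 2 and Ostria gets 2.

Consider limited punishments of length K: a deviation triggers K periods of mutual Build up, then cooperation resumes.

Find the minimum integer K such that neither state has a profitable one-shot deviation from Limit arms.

2

Need Σ_{k=1}^{K} δ^k ≥ (25−14)/(14−2) = 0.9167 at δ = 6/7.
At K = 1 the sum is 0.8571 < 0.9167; at K = 2 it is 1.5918 ≥ 0.9167.
So the minimum punishment length is K = 2.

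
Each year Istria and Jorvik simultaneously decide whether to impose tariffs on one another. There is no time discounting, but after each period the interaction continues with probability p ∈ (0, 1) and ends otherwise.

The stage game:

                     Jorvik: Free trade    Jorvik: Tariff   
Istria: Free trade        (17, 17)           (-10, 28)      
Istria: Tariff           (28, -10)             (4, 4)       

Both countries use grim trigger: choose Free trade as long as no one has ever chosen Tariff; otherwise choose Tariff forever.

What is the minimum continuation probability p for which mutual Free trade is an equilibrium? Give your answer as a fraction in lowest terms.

Expected cooperation value is 17 + p·17 + p²·17 + … = 17/(1−p); deviation gives 28 + p·4/(1−p).
17 ≥ 28(1−p) + 4p ⇒ 24p ≥ 11 ⇒ p ≥ 11/24.

11/24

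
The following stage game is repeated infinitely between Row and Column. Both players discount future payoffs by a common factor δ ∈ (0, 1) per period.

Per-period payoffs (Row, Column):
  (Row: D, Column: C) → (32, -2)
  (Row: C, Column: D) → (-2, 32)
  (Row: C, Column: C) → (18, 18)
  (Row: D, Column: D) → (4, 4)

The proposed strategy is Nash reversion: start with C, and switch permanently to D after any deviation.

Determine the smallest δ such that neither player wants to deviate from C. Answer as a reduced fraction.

Cooperation forever yields 18 each period: 18/(1−δ).
Deviating yields 32 once, then 4 forever: 32 + 4δ/(1−δ).
No profitable deviation requires 18/(1−δ) ≥ 32 + 4δ/(1−δ).
Multiplying by (1−δ): 18 ≥ 32(1−δ) + 4δ = 32 − 28δ.
So 28δ ≥ 14, i.e. δ ≥ 14/28 = 1/2.

1/2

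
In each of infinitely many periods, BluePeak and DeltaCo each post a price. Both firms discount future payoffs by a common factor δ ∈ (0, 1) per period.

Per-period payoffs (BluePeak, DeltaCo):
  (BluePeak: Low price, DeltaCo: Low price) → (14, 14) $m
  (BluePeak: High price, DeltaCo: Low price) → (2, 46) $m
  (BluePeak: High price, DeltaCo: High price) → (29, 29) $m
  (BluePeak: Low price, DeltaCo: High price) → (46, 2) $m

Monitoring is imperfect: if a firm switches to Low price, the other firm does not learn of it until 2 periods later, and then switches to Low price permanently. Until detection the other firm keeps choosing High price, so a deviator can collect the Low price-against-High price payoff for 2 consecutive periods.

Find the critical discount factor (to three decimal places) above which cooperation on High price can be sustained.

The best deviation is to choose Low price for all 2 undetected periods, earning 46 each, then 14 forever once detected.
Deviation value: 46(1−δ^2)/(1−δ) + 14δ^2/(1−δ); cooperation value: 29/(1−δ).
IC: 29 ≥ 46(1−δ^2) + 14δ^2 = 46 − 32δ^2.
So δ^2 ≥ 17/32, giving δ ≥ (17/32)^(1/2) ≈ 0.729.

0.729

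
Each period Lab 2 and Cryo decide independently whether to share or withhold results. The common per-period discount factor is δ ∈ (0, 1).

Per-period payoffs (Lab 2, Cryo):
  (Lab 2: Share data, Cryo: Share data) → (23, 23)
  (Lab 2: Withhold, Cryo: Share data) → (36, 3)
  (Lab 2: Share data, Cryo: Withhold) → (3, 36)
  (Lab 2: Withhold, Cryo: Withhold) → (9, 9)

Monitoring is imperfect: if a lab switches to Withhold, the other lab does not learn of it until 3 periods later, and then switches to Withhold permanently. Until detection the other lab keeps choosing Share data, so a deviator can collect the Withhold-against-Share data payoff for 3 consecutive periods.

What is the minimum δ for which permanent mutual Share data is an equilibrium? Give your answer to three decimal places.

Deviating for the 3 undetected periods gains 36−23 = 13 per period over cooperation, then loses 23−9 = 14 per period forever once punishment starts.
Gain: 13(1 + δ + … + δ^2); loss: 14·δ^3/(1−δ).
No profitable deviation ⇔ 13(1−δ^3) ≤ 14·δ^3, i.e. δ^3 ≥ 13/(13+14) = 13/27.
Hence δ ≥ (13/27)^(1/3) ≈ 0.784.

0.784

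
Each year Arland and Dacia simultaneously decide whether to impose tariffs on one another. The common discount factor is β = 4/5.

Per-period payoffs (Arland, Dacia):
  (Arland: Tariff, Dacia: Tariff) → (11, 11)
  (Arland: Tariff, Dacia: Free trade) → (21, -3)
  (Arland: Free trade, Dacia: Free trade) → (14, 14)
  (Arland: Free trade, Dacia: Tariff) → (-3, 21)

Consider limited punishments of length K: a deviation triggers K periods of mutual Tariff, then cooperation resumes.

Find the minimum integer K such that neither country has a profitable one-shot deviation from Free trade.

No profitable deviation requires (14−11)(β+…+β^K) ≥ 21−14, i.e. β+…+β^K ≥ 7/3 ≈ 2.3333.
With β = 4/5, the partial sums are K=1: 0.8000, K=2: 1.4400, K=3: 1.9520, K=4: 2.3616.
K = 4 is the first length at which the sum reaches 2.3333.

4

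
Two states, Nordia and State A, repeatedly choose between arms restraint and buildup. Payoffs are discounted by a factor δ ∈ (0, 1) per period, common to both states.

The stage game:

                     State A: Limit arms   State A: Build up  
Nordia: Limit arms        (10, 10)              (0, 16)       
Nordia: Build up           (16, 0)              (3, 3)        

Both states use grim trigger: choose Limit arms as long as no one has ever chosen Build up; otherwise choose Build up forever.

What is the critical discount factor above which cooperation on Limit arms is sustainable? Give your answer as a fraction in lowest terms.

6/13

Under grim trigger the critical discount factor is (T−C)/(T−P) with T = 16, C = 10, P = 3.
δ* = (16−10)/(16−3) = 6/13.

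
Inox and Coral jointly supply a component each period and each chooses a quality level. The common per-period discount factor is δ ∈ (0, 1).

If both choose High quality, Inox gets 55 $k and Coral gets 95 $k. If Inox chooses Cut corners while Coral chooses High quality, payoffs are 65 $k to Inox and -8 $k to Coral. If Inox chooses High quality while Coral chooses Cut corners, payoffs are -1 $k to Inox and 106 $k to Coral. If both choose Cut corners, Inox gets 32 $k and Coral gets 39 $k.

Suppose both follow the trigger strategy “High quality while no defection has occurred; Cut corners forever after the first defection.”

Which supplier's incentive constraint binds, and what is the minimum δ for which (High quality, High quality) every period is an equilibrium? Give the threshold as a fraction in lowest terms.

Inox; δ ≥ 10/33

Inox's threshold: (65−55)/(65−32) = 10/33.
Coral's threshold: (106−95)/(106−39) = 11/67.
10/33 > 11/67, so Inox binds and δ* = 10/33.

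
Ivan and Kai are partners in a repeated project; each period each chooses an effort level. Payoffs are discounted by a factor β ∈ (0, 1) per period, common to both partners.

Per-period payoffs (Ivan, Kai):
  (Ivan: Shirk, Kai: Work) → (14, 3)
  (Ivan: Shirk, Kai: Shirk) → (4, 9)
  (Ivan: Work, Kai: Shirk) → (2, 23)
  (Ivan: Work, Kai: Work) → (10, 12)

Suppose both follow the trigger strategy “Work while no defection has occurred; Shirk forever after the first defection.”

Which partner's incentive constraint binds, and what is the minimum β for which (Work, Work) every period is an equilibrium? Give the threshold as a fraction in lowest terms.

Kai; β ≥ 11/14

For Ivan: deviation gain 14−10 = 4, per-period punishment loss 10−4 = 6. IC gives β ≥ 4/10 = 2/5.
For Kai: gain 11, loss 3 per period, so β ≥ 11/14.
The tighter constraint is Kai's, so cooperation needs β ≥ 11/14.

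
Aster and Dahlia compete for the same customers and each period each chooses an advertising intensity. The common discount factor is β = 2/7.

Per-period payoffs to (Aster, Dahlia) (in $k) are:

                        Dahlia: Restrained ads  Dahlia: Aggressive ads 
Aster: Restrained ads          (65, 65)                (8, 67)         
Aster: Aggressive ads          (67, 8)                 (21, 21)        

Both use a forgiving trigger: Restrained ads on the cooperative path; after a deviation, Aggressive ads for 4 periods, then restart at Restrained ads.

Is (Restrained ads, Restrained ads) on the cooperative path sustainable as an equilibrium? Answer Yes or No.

Comparing payoff streams over the 5 periods until play realigns: cooperate → 65(1+β+…+β^4); deviate → 67 + 21(β+…+β^4).
Cooperation is sustained iff (65−21)(β+…+β^4) ≥ 67−65.
β+…+β^4 = 2/7·(1−(2/7)^4)/(1−2/7) = 0.3973, and (67−65)/(65−21) = 0.0455.
0.3973 ≥ 0.0455, so cooperation is sustainable.

Yes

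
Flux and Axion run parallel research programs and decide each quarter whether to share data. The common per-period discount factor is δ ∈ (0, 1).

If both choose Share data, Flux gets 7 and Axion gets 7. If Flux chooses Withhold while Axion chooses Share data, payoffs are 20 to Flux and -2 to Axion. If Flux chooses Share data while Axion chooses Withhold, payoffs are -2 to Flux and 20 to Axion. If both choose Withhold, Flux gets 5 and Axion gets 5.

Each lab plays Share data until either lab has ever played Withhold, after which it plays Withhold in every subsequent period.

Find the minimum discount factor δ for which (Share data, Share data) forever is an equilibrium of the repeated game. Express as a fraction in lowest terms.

One-period gain from deviating is 20 − 7 = 13. The loss is 7 − 5 = 2 in every subsequent period, with present value 2·δ/(1−δ).
Deviation is unprofitable when 2·δ/(1−δ) ≥ 13, i.e. δ/(1−δ) ≥ 13/2.
Equivalently δ ≥ 13/(13+2) = 13/15.

13/15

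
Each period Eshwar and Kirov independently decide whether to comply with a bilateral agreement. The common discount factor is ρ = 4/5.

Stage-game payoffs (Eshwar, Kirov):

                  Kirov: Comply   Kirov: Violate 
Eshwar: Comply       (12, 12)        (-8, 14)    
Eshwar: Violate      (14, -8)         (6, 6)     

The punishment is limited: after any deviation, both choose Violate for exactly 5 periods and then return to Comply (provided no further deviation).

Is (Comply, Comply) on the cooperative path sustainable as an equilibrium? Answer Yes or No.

Yes

A one-shot deviation gives 14 now, then 6 for 5 periods, then back to 12.
Gain from deviating: (14−12) today; loss: (12−6) in each of the next 5 periods.
No-deviation condition: (12−6)(ρ+…+ρ^5) ≥ 14−12, i.e. ρ+…+ρ^5 ≥ 1/3.
At ρ = 4/5: ρ+…+ρ^5 = 2.6893 ≥ 0.3333.
So cooperation is sustainable.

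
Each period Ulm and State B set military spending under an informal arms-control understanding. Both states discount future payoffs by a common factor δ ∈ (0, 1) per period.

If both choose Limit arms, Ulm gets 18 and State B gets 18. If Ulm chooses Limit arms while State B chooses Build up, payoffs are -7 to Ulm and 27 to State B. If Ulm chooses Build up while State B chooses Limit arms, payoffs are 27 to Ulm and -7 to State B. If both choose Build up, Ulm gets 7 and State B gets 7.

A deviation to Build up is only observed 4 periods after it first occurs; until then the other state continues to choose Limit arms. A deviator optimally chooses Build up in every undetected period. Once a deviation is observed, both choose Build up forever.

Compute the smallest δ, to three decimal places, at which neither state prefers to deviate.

0.819

The best deviation is to choose Build up for all 4 undetected periods, earning 27 each, then 7 forever once detected.
Deviation value: 27(1−δ^4)/(1−δ) + 7δ^4/(1−δ); cooperation value: 18/(1−δ).
IC: 18 ≥ 27(1−δ^4) + 7δ^4 = 27 − 20δ^4.
So δ^4 ≥ 9/20, giving δ ≥ (9/20)^(1/4) ≈ 0.819.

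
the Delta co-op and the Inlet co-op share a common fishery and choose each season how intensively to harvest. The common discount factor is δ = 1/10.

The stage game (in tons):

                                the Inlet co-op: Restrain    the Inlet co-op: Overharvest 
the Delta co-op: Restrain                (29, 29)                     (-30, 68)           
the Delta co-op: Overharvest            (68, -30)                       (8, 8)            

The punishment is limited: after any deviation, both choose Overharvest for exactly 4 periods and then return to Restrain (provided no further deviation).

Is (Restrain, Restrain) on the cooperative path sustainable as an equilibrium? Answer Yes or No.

No

A one-shot deviation gives 68 now, then 8 for 4 periods, then back to 29.
Gain from deviating: (68−29) today; loss: (29−8) in each of the next 4 periods.
No-deviation condition: (29−8)(δ+…+δ^4) ≥ 68−29, i.e. δ+…+δ^4 ≥ 13/7.
At δ = 1/10: δ+…+δ^4 = 0.1111 < 1.8571.
So cooperation is not sustainable.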